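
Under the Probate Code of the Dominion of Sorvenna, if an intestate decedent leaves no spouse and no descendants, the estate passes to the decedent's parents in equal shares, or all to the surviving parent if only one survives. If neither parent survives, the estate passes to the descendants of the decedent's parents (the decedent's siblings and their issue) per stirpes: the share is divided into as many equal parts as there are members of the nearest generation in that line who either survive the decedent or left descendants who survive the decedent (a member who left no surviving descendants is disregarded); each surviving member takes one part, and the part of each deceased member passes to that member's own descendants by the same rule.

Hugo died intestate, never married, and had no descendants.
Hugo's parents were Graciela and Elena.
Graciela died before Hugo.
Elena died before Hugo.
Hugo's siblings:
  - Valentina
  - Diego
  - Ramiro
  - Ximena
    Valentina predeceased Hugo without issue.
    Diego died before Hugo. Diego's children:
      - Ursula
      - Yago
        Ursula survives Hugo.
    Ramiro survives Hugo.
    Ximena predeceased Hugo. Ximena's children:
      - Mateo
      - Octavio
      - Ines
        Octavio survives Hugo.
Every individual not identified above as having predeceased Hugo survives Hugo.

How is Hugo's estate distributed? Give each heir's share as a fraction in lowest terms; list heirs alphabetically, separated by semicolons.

Neither parent survives and there are no descendants, so the estate passes to Hugo's siblings and their issue per stirpes.
Valentina left no surviving issue, so that branch lapses and is disregarded.
The estate is divided into 3 equal shares of 1/3 among Diego, Ramiro, Ximena.
Diego predeceased; the 1/3 allotted to Diego's branch passes to Diego's issue by representation.
The 1/3 is divided into 2 equal shares of 1/6 among Ursula, Yago.
Ursula is living and takes 1/6.
Yago is living and takes 1/6.
Ramiro is living and takes 1/3.
Ximena predeceased; the 1/3 allotted to Ximena's branch passes to Ximena's issue by representation.
The 1/3 is divided into 3 equal shares of 1/9 among Mateo, Octavio, Ines.
Mateo is living and takes 1/9.
Octavio is living and takes 1/9.
Ines is living and takes 1/9.

Ines 1/9; Mateo 1/9; Octavio 1/9; Ramiro 1/3; Ursula 1/6; Yago 1/6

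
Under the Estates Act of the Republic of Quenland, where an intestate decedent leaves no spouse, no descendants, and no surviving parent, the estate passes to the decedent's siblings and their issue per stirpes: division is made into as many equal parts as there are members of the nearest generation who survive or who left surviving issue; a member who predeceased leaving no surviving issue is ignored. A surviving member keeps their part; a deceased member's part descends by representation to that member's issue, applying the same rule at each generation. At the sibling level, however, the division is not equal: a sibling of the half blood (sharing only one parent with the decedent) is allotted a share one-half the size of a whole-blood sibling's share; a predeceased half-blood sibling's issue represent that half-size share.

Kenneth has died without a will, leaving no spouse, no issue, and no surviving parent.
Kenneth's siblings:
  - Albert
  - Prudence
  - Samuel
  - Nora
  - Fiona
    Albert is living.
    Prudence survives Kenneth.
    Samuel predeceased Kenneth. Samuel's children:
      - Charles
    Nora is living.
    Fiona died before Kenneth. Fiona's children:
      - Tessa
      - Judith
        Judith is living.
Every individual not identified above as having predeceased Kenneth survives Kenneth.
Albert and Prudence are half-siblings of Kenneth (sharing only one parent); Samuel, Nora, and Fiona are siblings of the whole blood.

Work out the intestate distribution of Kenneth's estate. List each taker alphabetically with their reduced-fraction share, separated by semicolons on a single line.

Albert 1/8; Charles 1/4; Judith 1/8; Nora 1/4; Prudence 1/8; Tessa 1/8

No spouse, descendants, or parent survives, so the estate passes to Kenneth's siblings per stirpes.
Half-blood siblings count for one-half the weight of whole-blood siblings at the initial division.
Dividing 1 in proportion to weights (total weight 4): Albert (weight 1/2) → 1/8; Prudence (weight 1/2) → 1/8; Samuel (weight 1) → 1/4; Nora (weight 1) → 1/4; Fiona (weight 1) → 1/4.
Albert is living and takes 1/8.
Prudence is living and takes 1/8.
Samuel predeceased; the 1/4 allotted to Samuel's branch passes to Samuel's issue by representation.
Charles is the sole taker at this level and receives the full 1/4.
Nora is living and takes 1/4.
Fiona predeceased; the 1/4 allotted to Fiona's branch passes to Fiona's issue by representation.
The 1/4 is divided into 2 equal shares of 1/8 among Tessa, Judith.
Tessa is living and takes 1/8.
Judith is living and takes 1/8.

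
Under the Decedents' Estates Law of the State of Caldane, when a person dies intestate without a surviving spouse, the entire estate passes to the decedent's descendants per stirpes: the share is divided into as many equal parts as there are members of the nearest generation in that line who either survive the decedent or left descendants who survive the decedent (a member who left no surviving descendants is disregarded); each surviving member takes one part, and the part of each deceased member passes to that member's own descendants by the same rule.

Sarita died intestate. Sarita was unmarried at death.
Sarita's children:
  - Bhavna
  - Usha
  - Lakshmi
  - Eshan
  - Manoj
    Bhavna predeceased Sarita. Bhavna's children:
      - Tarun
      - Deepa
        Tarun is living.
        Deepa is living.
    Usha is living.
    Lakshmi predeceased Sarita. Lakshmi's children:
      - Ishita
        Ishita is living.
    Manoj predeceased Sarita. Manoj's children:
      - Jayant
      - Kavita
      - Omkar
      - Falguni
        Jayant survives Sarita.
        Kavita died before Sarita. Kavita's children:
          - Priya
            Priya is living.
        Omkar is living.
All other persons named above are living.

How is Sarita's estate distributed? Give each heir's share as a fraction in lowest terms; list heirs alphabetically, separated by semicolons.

There is no surviving spouse, so the entire estate passes to Sarita's descendants per stirpes.
The estate is divided into 5 equal shares of 1/5 among Bhavna, Usha, Lakshmi, Eshan, Manoj.
Bhavna predeceased; the 1/5 allotted to Bhavna's branch passes to Bhavna's issue by representation.
The 1/5 is divided into 2 equal shares of 1/10 among Tarun, Deepa.
Tarun is living and takes 1/10.
Deepa is living and takes 1/10.
Usha is living and takes 1/5.
Lakshmi predeceased; the 1/5 allotted to Lakshmi's branch passes to Lakshmi's issue by representation.
Ishita is the sole taker at this level and receives the full 1/5.
Eshan is living and takes 1/5.
Manoj predeceased; the 1/5 allotted to Manoj's branch passes to Manoj's issue by representation.
The 1/5 is divided into 4 equal shares of 1/20 among Jayant, Kavita, Omkar, Falguni.
Jayant is living and takes 1/20.
Kavita predeceased; the 1/20 allotted to Kavita's branch passes to Kavita's issue by representation.
Priya is the sole taker at this level and receives the full 1/20.
Omkar is living and takes 1/20.
Falguni is living and takes 1/20.

Deepa 1/10; Eshan 1/5; Falguni 1/20; Ishita 1/5; Jayant 1/20; Omkar 1/20; Priya 1/20; Tarun 1/10; Usha 1/5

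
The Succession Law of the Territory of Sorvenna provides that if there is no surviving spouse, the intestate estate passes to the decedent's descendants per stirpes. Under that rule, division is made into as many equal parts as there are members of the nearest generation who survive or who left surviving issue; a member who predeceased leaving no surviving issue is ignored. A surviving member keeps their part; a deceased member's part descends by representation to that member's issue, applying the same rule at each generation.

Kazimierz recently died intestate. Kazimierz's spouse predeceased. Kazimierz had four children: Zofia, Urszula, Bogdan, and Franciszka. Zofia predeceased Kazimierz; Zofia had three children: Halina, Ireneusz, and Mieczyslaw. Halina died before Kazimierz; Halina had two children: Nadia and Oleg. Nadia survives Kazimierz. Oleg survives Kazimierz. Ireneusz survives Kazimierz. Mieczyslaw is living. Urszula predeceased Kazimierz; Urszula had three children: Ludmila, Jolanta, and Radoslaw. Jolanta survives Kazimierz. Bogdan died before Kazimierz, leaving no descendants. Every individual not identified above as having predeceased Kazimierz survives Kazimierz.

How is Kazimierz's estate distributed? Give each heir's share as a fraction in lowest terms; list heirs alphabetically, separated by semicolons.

Franciszka 1/3; Ireneusz 1/9; Jolanta 1/9; Ludmila 1/9; Mieczyslaw 1/9; Nadia 1/18; Oleg 1/18; Radoslaw 1/9

There is no surviving spouse, so the entire estate passes to Kazimierz's descendants per stirpes.
Bogdan left no surviving issue, so that branch lapses and is disregarded.
The estate is divided into 3 equal shares of 1/3 among Zofia, Urszula, Franciszka.
Zofia predeceased; the 1/3 allotted to Zofia's branch passes to Zofia's issue by representation.
The 1/3 is divided into 3 equal shares of 1/9 among Halina, Ireneusz, Mieczyslaw.
Halina predeceased; the 1/9 allotted to Halina's branch passes to Halina's issue by representation.
The 1/9 is divided into 2 equal shares of 1/18 among Nadia, Oleg.
Nadia is living and takes 1/18.
Oleg is living and takes 1/18.
Ireneusz is living and takes 1/9.
Mieczyslaw is living and takes 1/9.
Urszula predeceased; the 1/3 allotted to Urszula's branch passes to Urszula's issue by representation.
The 1/3 is divided into 3 equal shares of 1/9 among Ludmila, Jolanta, Radoslaw.
Ludmila is living and takes 1/9.
Jolanta is living and takes 1/9.
Radoslaw is living and takes 1/9.
Franciszka is living and takes 1/3.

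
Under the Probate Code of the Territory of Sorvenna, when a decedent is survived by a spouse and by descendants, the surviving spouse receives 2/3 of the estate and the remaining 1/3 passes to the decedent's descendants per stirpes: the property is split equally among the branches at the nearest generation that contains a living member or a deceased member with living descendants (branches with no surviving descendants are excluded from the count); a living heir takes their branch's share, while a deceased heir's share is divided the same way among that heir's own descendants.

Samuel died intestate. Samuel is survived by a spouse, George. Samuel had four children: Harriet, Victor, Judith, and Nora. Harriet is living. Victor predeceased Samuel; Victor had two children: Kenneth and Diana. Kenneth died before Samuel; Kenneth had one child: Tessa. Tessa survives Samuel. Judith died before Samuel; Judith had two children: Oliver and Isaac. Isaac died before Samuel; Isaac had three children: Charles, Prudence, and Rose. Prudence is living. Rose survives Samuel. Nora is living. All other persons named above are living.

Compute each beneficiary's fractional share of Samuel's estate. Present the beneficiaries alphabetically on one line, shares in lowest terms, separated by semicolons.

Charles 1/72; Diana 1/24; George 2/3; Harriet 1/12; Nora 1/12; Oliver 1/24; Prudence 1/72; Rose 1/72; Tessa 1/24

George, as surviving spouse, takes 2/3.
The remaining 1/3 passes to Samuel's descendants per stirpes.
The 1/3 is divided into 4 equal shares of 1/12 among Harriet, Victor, Judith, Nora.
Harriet is living and takes 1/12.
Victor predeceased; the 1/12 allotted to Victor's branch passes to Victor's issue by representation.
The 1/12 is divided into 2 equal shares of 1/24 among Kenneth, Diana.
Kenneth predeceased; the 1/24 allotted to Kenneth's branch passes to Kenneth's issue by representation.
Tessa is the sole taker at this level and receives the full 1/24.
Diana is living and takes 1/24.
Judith predeceased; the 1/12 allotted to Judith's branch passes to Judith's issue by representation.
The 1/12 is divided into 2 equal shares of 1/24 among Oliver, Isaac.
Oliver is living and takes 1/24.
Isaac predeceased; the 1/24 allotted to Isaac's branch passes to Isaac's issue by representation.
The 1/24 is divided into 3 equal shares of 1/72 among Charles, Prudence, Rose.
Charles is living and takes 1/72.
Prudence is living and takes 1/72.
Rose is living and takes 1/72.
Nora is living and takes 1/12.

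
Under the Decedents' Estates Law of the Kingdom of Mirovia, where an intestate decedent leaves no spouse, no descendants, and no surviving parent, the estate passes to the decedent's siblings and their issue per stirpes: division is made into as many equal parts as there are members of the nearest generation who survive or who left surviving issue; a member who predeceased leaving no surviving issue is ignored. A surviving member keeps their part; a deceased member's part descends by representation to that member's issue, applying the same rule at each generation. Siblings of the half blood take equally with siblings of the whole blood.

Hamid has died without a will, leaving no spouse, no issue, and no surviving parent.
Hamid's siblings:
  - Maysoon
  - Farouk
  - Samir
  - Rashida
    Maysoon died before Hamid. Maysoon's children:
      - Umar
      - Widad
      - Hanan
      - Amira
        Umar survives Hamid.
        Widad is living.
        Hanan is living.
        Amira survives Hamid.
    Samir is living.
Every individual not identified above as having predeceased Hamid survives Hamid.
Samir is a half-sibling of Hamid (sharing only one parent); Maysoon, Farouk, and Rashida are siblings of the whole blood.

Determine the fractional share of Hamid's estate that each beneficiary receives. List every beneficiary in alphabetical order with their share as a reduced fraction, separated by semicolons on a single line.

No spouse, descendants, or parent survives, so the estate passes to Hamid's siblings per stirpes.
Half-blood and whole-blood siblings take equally under the stated rule.
The estate is divided into 4 equal shares of 1/4 among Maysoon, Farouk, Samir, Rashida.
Maysoon predeceased; the 1/4 allotted to Maysoon's branch passes to Maysoon's issue by representation.
The 1/4 is divided into 4 equal shares of 1/16 among Umar, Widad, Hanan, Amira.
Umar is living and takes 1/16.
Widad is living and takes 1/16.
Hanan is living and takes 1/16.
Amira is living and takes 1/16.
Farouk is living and takes 1/4.
Samir is living and takes 1/4.
Rashida is living and takes 1/4.

Amira 1/16; Farouk 1/4; Hanan 1/16; Rashida 1/4; Samir 1/4; Umar 1/16; Widad 1/16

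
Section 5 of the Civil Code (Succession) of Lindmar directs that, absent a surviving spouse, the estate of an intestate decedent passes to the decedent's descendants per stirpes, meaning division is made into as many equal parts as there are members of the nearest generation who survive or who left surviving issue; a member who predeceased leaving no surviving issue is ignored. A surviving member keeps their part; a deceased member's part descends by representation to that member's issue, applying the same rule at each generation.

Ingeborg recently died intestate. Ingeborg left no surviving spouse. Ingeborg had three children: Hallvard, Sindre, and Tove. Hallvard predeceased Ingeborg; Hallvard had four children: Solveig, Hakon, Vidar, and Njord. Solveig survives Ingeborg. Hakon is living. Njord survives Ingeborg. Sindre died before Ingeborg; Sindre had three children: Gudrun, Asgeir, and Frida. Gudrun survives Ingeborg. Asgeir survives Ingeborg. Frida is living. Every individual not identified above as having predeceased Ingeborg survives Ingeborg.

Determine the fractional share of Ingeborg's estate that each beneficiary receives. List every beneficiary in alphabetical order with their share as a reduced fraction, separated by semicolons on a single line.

There is no surviving spouse, so the entire estate passes to Ingeborg's descendants per stirpes.
The estate is divided into 3 equal shares of 1/3 among Hallvard, Sindre, Tove.
Hallvard predeceased; the 1/3 allotted to Hallvard's branch passes to Hallvard's issue by representation.
The 1/3 is divided into 4 equal shares of 1/12 among Solveig, Hakon, Vidar, Njord.
Solveig is living and takes 1/12.
Hakon is living and takes 1/12.
Vidar is living and takes 1/12.
Njord is living and takes 1/12.
Sindre predeceased; the 1/3 allotted to Sindre's branch passes to Sindre's issue by representation.
The 1/3 is divided into 3 equal shares of 1/9 among Gudrun, Asgeir, Frida.
Gudrun is living and takes 1/9.
Asgeir is living and takes 1/9.
Frida is living and takes 1/9.
Tove is living and takes 1/3.

Asgeir 1/9; Frida 1/9; Gudrun 1/9; Hakon 1/12; Njord 1/12; Solveig 1/12; Tove 1/3; Vidar 1/12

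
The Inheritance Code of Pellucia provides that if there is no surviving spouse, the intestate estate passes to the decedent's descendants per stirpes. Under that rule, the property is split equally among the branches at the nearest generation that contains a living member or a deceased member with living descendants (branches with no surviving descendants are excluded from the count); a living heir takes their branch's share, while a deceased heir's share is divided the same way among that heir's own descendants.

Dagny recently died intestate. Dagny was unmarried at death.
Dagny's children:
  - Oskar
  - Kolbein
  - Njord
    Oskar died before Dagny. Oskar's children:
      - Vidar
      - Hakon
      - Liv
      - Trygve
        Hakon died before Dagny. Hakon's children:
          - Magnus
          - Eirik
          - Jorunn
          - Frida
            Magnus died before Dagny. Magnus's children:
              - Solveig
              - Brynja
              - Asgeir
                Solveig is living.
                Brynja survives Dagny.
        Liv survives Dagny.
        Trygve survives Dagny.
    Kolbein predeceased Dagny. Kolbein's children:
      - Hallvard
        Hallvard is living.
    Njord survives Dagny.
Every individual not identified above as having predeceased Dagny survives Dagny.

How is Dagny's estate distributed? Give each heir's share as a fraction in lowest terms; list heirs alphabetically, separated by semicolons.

Asgeir 1/144; Brynja 1/144; Eirik 1/48; Frida 1/48; Hallvard 1/3; Jorunn 1/48; Liv 1/12; Njord 1/3; Solveig 1/144; Trygve 1/12; Vidar 1/12

There is no surviving spouse, so the entire estate passes to Dagny's descendants per stirpes.
The estate is divided into 3 equal shares of 1/3 among Oskar, Kolbein, Njord.
Oskar predeceased; the 1/3 allotted to Oskar's branch passes to Oskar's issue by representation.
The 1/3 is divided into 4 equal shares of 1/12 among Vidar, Hakon, Liv, Trygve.
Vidar is living and takes 1/12.
Hakon predeceased; the 1/12 allotted to Hakon's branch passes to Hakon's issue by representation.
The 1/12 is divided into 4 equal shares of 1/48 among Magnus, Eirik, Jorunn, Frida.
Magnus predeceased; the 1/48 allotted to Magnus's branch passes to Magnus's issue by representation.
The 1/48 is divided into 3 equal shares of 1/144 among Solveig, Brynja, Asgeir.
Solveig is living and takes 1/144.
Brynja is living and takes 1/144.
Asgeir is living and takes 1/144.
Eirik is living and takes 1/48.
Jorunn is living and takes 1/48.
Frida is living and takes 1/48.
Liv is living and takes 1/12.
Trygve is living and takes 1/12.
Kolbein predeceased; the 1/3 allotted to Kolbein's branch passes to Kolbein's issue by representation.
Hallvard is the sole taker at this level and receives the full 1/3.
Njord is living and takes 1/3.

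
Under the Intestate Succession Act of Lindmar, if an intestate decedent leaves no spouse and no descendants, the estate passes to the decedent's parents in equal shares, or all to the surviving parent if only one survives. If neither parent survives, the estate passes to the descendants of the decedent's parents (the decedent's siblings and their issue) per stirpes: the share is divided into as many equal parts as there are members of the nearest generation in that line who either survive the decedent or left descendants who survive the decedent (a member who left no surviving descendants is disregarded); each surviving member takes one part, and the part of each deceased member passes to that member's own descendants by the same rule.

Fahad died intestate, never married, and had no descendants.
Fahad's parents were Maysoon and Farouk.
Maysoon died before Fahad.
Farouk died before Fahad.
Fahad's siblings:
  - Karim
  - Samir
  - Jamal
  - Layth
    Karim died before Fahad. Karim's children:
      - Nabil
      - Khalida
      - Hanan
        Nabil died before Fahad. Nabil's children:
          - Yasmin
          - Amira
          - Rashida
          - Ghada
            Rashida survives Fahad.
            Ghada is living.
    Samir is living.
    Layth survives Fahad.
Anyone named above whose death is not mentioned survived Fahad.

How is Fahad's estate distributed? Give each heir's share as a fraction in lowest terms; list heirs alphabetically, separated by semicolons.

Neither parent survives and there are no descendants, so the estate passes to Fahad's siblings and their issue per stirpes.
The estate is divided into 4 equal shares of 1/4 among Karim, Samir, Jamal, Layth.
Karim predeceased; the 1/4 allotted to Karim's branch passes to Karim's issue by representation.
The 1/4 is divided into 3 equal shares of 1/12 among Nabil, Khalida, Hanan.
Nabil predeceased; the 1/12 allotted to Nabil's branch passes to Nabil's issue by representation.
The 1/12 is divided into 4 equal shares of 1/48 among Yasmin, Amira, Rashida, Ghada.
Yasmin is living and takes 1/48.
Amira is living and takes 1/48.
Rashida is living and takes 1/48.
Ghada is living and takes 1/48.
Khalida is living and takes 1/12.
Hanan is living and takes 1/12.
Samir is living and takes 1/4.
Jamal is living and takes 1/4.
Layth is living and takes 1/4.

Amira 1/48; Ghada 1/48; Hanan 1/12; Jamal 1/4; Khalida 1/12; Layth 1/4; Rashida 1/48; Samir 1/4; Yasmin 1/48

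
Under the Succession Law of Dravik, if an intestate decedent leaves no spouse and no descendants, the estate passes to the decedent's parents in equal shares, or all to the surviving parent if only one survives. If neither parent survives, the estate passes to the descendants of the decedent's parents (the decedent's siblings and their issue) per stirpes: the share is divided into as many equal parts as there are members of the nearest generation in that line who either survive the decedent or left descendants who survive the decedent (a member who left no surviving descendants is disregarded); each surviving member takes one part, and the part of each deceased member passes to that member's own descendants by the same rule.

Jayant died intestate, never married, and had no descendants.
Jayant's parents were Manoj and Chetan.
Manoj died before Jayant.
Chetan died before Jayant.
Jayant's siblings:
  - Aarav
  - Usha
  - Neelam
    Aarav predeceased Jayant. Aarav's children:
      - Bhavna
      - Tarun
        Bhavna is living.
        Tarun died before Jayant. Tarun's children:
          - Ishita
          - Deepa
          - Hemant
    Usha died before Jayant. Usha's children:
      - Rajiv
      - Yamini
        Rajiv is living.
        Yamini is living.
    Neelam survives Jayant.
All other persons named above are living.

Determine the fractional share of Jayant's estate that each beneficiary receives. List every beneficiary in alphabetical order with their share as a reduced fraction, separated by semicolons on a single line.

Neither parent survives and there are no descendants, so the estate passes to Jayant's siblings and their issue per stirpes.
The estate is divided into 3 equal shares of 1/3 among Aarav, Usha, Neelam.
Aarav predeceased; the 1/3 allotted to Aarav's branch passes to Aarav's issue by representation.
The 1/3 is divided into 2 equal shares of 1/6 among Bhavna, Tarun.
Bhavna is living and takes 1/6.
Tarun predeceased; the 1/6 allotted to Tarun's branch passes to Tarun's issue by representation.
The 1/6 is divided into 3 equal shares of 1/18 among Ishita, Deepa, Hemant.
Ishita is living and takes 1/18.
Deepa is living and takes 1/18.
Hemant is living and takes 1/18.
Usha predeceased; the 1/3 allotted to Usha's branch passes to Usha's issue by representation.
The 1/3 is divided into 2 equal shares of 1/6 among Rajiv, Yamini.
Rajiv is living and takes 1/6.
Yamini is living and takes 1/6.
Neelam is living and takes 1/3.

Bhavna 1/6; Deepa 1/18; Hemant 1/18; Ishita 1/18; Neelam 1/3; Rajiv 1/6; Yamini 1/6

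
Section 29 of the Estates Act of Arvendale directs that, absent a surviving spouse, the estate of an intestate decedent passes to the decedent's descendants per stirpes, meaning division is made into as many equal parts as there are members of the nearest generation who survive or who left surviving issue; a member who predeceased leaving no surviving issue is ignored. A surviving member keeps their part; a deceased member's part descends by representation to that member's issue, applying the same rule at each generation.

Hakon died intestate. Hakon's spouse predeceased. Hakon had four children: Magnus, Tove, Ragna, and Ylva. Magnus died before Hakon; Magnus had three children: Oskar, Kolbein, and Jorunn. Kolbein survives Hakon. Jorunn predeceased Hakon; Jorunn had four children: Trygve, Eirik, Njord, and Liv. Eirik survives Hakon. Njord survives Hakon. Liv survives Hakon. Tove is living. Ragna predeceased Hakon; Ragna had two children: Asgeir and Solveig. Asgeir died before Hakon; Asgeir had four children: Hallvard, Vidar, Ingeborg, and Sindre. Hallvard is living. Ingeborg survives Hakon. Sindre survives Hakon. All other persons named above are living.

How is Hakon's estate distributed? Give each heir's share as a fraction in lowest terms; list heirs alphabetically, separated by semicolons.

There is no surviving spouse, so the entire estate passes to Hakon's descendants per stirpes.
The estate is divided into 4 equal shares of 1/4 among Magnus, Tove, Ragna, Ylva.
Magnus predeceased; the 1/4 allotted to Magnus's branch passes to Magnus's issue by representation.
The 1/4 is divided into 3 equal shares of 1/12 among Oskar, Kolbein, Jorunn.
Oskar is living and takes 1/12.
Kolbein is living and takes 1/12.
Jorunn predeceased; the 1/12 allotted to Jorunn's branch passes to Jorunn's issue by representation.
The 1/12 is divided into 4 equal shares of 1/48 among Trygve, Eirik, Njord, Liv.
Trygve is living and takes 1/48.
Eirik is living and takes 1/48.
Njord is living and takes 1/48.
Liv is living and takes 1/48.
Tove is living and takes 1/4.
Ragna predeceased; the 1/4 allotted to Ragna's branch passes to Ragna's issue by representation.
The 1/4 is divided into 2 equal shares of 1/8 among Asgeir, Solveig.
Asgeir predeceased; the 1/8 allotted to Asgeir's branch passes to Asgeir's issue by representation.
The 1/8 is divided into 4 equal shares of 1/32 among Hallvard, Vidar, Ingeborg, Sindre.
Hallvard is living and takes 1/32.
Vidar is living and takes 1/32.
Ingeborg is living and takes 1/32.
Sindre is living and takes 1/32.
Solveig is living and takes 1/8.
Ylva is living and takes 1/4.

Eirik 1/48; Hallvard 1/32; Ingeborg 1/32; Kolbein 1/12; Liv 1/48; Njord 1/48; Oskar 1/12; Sindre 1/32; Solveig 1/8; Tove 1/4; Trygve 1/48; Vidar 1/32; Ylva 1/4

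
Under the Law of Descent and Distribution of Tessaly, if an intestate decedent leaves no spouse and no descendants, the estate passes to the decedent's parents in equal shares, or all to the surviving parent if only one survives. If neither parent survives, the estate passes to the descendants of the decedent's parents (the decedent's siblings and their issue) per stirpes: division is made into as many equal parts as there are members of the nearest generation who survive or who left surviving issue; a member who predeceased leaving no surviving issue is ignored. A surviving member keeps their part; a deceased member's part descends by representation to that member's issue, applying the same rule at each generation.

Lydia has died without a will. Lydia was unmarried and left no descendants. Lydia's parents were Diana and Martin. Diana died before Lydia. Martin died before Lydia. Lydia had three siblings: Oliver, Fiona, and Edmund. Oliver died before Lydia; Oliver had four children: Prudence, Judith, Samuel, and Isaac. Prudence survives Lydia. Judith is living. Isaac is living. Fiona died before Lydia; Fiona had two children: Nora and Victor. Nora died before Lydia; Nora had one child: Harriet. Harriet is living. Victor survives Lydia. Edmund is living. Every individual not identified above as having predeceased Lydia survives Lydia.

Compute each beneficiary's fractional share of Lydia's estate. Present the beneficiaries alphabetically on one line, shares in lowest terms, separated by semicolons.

Edmund 1/3; Harriet 1/6; Isaac 1/12; Judith 1/12; Prudence 1/12; Samuel 1/12; Victor 1/6

Neither parent survives and there are no descendants, so the estate passes to Lydia's siblings and their issue per stirpes.
The estate is divided into 3 equal shares of 1/3 among Oliver, Fiona, Edmund.
Oliver predeceased; the 1/3 allotted to Oliver's branch passes to Oliver's issue by representation.
The 1/3 is divided into 4 equal shares of 1/12 among Prudence, Judith, Samuel, Isaac.
Prudence is living and takes 1/12.
Judith is living and takes 1/12.
Samuel is living and takes 1/12.
Isaac is living and takes 1/12.
Fiona predeceased; the 1/3 allotted to Fiona's branch passes to Fiona's issue by representation.
The 1/3 is divided into 2 equal shares of 1/6 among Nora, Victor.
Nora predeceased; the 1/6 allotted to Nora's branch passes to Nora's issue by representation.
Harriet is the sole taker at this level and receives the full 1/6.
Victor is living and takes 1/6.
Edmund is living and takes 1/3.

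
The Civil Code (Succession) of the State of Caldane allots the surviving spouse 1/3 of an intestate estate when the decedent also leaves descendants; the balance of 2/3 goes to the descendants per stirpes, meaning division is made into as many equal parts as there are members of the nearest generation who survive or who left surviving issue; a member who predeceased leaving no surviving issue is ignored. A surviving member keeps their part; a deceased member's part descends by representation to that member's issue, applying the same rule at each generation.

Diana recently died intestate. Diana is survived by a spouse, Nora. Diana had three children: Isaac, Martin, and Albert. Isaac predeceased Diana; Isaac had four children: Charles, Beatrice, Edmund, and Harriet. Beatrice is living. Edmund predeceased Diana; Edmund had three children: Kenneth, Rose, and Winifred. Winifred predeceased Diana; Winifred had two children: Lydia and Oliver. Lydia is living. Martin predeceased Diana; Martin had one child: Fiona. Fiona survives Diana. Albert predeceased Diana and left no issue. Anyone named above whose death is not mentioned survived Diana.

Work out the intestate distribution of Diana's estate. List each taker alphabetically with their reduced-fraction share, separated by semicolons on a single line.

Nora, as surviving spouse, takes 1/3.
The remaining 2/3 passes to Diana's descendants per stirpes.
Albert left no surviving issue, so that branch lapses and is disregarded.
The 2/3 is divided into 2 equal shares of 1/3 among Isaac, Martin.
Isaac predeceased; the 1/3 allotted to Isaac's branch passes to Isaac's issue by representation.
The 1/3 is divided into 4 equal shares of 1/12 among Charles, Beatrice, Edmund, Harriet.
Charles is living and takes 1/12.
Beatrice is living and takes 1/12.
Edmund predeceased; the 1/12 allotted to Edmund's branch passes to Edmund's issue by representation.
The 1/12 is divided into 3 equal shares of 1/36 among Kenneth, Rose, Winifred.
Kenneth is living and takes 1/36.
Rose is living and takes 1/36.
Winifred predeceased; the 1/36 allotted to Winifred's branch passes to Winifred's issue by representation.
The 1/36 is divided into 2 equal shares of 1/72 among Lydia, Oliver.
Lydia is living and takes 1/72.
Oliver is living and takes 1/72.
Harriet is living and takes 1/12.
Martin predeceased; the 1/3 allotted to Martin's branch passes to Martin's issue by representation.
Fiona is the sole taker at this level and receives the full 1/3.

Beatrice 1/12; Charles 1/12; Fiona 1/3; Harriet 1/12; Kenneth 1/36; Lydia 1/72; Nora 1/3; Oliver 1/72; Rose 1/36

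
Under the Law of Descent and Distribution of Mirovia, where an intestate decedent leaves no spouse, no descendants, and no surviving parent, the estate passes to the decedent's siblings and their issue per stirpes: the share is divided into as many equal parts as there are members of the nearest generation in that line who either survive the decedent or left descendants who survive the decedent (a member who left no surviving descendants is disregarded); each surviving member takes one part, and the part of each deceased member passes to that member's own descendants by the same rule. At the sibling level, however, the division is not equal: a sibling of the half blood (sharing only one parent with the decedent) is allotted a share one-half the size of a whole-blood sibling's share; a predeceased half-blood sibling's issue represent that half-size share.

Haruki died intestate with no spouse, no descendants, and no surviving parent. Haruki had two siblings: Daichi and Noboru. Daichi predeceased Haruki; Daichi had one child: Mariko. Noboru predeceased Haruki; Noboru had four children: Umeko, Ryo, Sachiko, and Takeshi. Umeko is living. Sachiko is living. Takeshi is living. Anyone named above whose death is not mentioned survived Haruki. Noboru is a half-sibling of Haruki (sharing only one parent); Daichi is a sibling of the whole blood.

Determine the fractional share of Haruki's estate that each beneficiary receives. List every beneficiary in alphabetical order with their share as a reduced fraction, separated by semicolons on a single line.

No spouse, descendants, or parent survives, so the estate passes to Haruki's siblings per stirpes.
Half-blood siblings count for one-half the weight of whole-blood siblings at the initial division.
Dividing 1 in proportion to weights (total weight 3/2): Daichi (weight 1) → 2/3; Noboru (weight 1/2) → 1/3.
Daichi predeceased; the 2/3 allotted to Daichi's branch passes to Daichi's issue by representation.
Mariko is the sole taker at this level and receives the full 2/3.
Noboru predeceased; the 1/3 allotted to Noboru's branch passes to Noboru's issue by representation.
The 1/3 is divided into 4 equal shares of 1/12 among Umeko, Ryo, Sachiko, Takeshi.
Umeko is living and takes 1/12.
Ryo is living and takes 1/12.
Sachiko is living and takes 1/12.
Takeshi is living and takes 1/12.

Mariko 2/3; Ryo 1/12; Sachiko 1/12; Takeshi 1/12; Umeko 1/12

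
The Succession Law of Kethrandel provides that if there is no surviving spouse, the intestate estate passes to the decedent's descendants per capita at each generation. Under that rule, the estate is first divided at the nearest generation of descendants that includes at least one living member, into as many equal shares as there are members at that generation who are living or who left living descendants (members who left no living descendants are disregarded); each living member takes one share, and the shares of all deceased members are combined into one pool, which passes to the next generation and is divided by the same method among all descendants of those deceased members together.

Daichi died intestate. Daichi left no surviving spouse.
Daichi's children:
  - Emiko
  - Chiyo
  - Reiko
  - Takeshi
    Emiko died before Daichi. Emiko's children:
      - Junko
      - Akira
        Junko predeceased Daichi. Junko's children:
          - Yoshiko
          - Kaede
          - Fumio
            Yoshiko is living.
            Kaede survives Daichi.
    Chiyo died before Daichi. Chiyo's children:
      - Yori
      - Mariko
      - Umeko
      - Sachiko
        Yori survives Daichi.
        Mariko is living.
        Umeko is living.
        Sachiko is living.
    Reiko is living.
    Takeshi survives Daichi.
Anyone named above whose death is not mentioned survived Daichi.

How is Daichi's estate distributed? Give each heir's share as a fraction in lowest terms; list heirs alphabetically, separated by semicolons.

There is no surviving spouse, so the entire estate passes to Daichi's descendants per capita at each generation.
At generation 1 (Emiko, Chiyo, Reiko, Takeshi) there are 4 shares of (1)/4 = 1/4 each.
Living: Reiko and Takeshi — each takes 1/4.
Deceased: Emiko and Chiyo. Their combined 1/2 is pooled and carried to generation 2.
At generation 2 (Junko, Akira, Yori, Mariko, Umeko, Sachiko) there are 6 shares of (1/2)/6 = 1/12 each.
Living: Akira, Yori, Mariko, Umeko, and Sachiko — each takes 1/12.
Deceased: Junko. That 1/12 share is carried to generation 3.
At generation 3 (Yoshiko, Kaede, Fumio) there are 3 shares of (1/12)/3 = 1/36 each.
Living: Yoshiko, Kaede, and Fumio — each takes 1/36.

Akira 1/12; Fumio 1/36; Kaede 1/36; Mariko 1/12; Reiko 1/4; Sachiko 1/12; Takeshi 1/4; Umeko 1/12; Yori 1/12; Yoshiko 1/36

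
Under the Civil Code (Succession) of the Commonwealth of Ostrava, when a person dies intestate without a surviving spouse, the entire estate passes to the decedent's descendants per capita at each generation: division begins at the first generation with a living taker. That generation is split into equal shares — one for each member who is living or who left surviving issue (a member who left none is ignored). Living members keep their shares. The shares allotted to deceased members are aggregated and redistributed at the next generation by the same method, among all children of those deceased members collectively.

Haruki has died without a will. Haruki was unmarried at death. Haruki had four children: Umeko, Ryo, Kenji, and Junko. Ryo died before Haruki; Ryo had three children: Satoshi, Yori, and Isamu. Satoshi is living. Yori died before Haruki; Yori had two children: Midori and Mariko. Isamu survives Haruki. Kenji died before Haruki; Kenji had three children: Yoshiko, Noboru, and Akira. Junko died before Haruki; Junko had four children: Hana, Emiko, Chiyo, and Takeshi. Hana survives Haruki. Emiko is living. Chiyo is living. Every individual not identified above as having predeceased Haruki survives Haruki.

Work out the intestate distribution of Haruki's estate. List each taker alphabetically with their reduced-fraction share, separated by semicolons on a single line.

Akira 3/40; Chiyo 3/40; Emiko 3/40; Hana 3/40; Isamu 3/40; Mariko 3/80; Midori 3/80; Noboru 3/40; Satoshi 3/40; Takeshi 3/40; Umeko 1/4; Yoshiko 3/40

There is no surviving spouse, so the entire estate passes to Haruki's descendants per capita at each generation.
At generation 1 (Umeko, Ryo, Kenji, Junko) there are 4 shares of (1)/4 = 1/4 each.
Living: Umeko — each takes 1/4.
Deceased: Ryo, Kenji, and Junko. Their combined 3/4 is pooled and carried to generation 2.
At generation 2 (Satoshi, Yori, Isamu, Yoshiko, Noboru, Akira, Hana, Emiko, Chiyo, Takeshi) there are 10 shares of (3/4)/10 = 3/40 each.
Living: Satoshi, Isamu, Yoshiko, Noboru, Akira, Hana, Emiko, Chiyo, and Takeshi — each takes 3/40.
Deceased: Yori. That 3/40 share is carried to generation 3.
At generation 3 (Midori, Mariko) there are 2 shares of (3/40)/2 = 3/80 each.
Living: Midori and Mariko — each takes 3/80.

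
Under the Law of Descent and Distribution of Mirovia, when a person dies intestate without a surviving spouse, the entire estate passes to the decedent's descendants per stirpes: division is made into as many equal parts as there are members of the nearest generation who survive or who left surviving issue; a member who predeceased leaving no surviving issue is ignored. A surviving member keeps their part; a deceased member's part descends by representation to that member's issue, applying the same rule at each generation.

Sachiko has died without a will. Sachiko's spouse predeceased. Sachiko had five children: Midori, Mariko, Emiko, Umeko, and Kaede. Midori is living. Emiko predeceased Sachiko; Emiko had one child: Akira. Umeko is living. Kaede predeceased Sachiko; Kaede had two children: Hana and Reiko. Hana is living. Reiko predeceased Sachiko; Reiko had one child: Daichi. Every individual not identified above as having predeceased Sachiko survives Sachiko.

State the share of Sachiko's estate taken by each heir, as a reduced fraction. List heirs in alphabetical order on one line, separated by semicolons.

There is no surviving spouse, so the entire estate passes to Sachiko's descendants per stirpes.
The estate is divided into 5 equal shares of 1/5 among Midori, Mariko, Emiko, Umeko, Kaede.
Midori is living and takes 1/5.
Mariko is living and takes 1/5.
Emiko predeceased; the 1/5 allotted to Emiko's branch passes to Emiko's issue by representation.
Akira is the sole taker at this level and receives the full 1/5.
Umeko is living and takes 1/5.
Kaede predeceased; the 1/5 allotted to Kaede's branch passes to Kaede's issue by representation.
The 1/5 is divided into 2 equal shares of 1/10 among Hana, Reiko.
Hana is living and takes 1/10.
Reiko predeceased; the 1/10 allotted to Reiko's branch passes to Reiko's issue by representation.
Daichi is the sole taker at this level and receives the full 1/10.

Akira 1/5; Daichi 1/10; Hana 1/10; Mariko 1/5; Midori 1/5; Umeko 1/5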